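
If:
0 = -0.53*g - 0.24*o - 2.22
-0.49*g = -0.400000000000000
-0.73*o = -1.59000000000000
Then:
No Solution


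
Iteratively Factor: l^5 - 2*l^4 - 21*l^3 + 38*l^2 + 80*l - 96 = (l - 4)*(l^4 + 2*l^3 - 13*l^2 - 14*l + 24) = (l - 4)*(l - 3)*(l^3 + 5*l^2 + 2*l - 8) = (l - 4)*(l - 3)*(l + 2)*(l^2 + 3*l - 4) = (l - 4)*(l - 3)*(l - 1)*(l + 2)*(l + 4)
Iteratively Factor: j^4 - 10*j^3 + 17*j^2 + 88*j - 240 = (j + 3)*(j^3 - 13*j^2 + 56*j - 80) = (j - 4)*(j + 3)*(j^2 - 9*j + 20) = (j - 5)*(j - 4)*(j + 3)*(j - 4)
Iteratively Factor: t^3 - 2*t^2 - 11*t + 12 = (t - 1)*(t^2 - t - 12) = (t - 1)*(t + 3)*(t - 4)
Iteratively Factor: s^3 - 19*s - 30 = (s + 2)*(s^2 - 2*s - 15) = (s + 2)*(s + 3)*(s - 5)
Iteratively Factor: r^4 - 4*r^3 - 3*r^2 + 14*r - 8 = (r - 1)*(r^3 - 3*r^2 - 6*r + 8) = (r - 1)*(r + 2)*(r^2 - 5*r + 4) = (r - 4)*(r - 1)*(r + 2)*(r - 1)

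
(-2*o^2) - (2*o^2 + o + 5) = -4*o^2 - o - 5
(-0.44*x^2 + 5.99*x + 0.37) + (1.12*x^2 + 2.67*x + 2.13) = 0.68*x^2 + 8.66*x + 2.5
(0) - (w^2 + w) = -w^2 - w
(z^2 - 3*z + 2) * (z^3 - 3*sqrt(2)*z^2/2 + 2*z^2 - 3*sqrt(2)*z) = z^5 - 3*sqrt(2)*z^4/2 - z^4 - 4*z^3 + 3*sqrt(2)*z^3/2 + 4*z^2 + 6*sqrt(2)*z^2 - 6*sqrt(2)*z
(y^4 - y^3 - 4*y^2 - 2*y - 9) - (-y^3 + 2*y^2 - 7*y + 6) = y^4 - 6*y^2 + 5*y - 15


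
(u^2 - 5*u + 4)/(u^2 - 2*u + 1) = (u - 4)/(u - 1)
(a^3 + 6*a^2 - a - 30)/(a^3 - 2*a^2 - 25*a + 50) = (a + 3)/(a - 5)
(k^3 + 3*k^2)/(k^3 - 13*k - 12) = k^2/(k^2 - 3*k - 4)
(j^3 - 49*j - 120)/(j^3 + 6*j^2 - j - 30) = (j - 8)/(j - 2)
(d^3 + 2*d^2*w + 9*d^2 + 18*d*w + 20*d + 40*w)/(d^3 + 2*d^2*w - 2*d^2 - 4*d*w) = (d^2 + 9*d + 20)/(d*(d - 2))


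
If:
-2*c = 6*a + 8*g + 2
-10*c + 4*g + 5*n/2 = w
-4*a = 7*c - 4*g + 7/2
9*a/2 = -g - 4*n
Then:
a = 256*w/1061 - 2691/2122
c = 1161/2122 - 224*w/1061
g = 2395/4244 - 136*w/1061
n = 1364/1061 - 254*w/1061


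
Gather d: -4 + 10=6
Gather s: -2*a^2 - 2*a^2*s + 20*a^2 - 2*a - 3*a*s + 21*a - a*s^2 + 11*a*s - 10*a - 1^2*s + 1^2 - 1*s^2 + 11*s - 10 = 18*a^2 + 9*a + s^2*(-a - 1) + s*(-2*a^2 + 8*a + 10) - 9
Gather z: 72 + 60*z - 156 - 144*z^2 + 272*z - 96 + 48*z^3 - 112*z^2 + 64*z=48*z^3 - 256*z^2 + 396*z - 180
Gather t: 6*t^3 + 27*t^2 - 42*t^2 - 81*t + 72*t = 6*t^3 - 15*t^2 - 9*t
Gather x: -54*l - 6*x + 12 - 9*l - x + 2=-63*l - 7*x + 14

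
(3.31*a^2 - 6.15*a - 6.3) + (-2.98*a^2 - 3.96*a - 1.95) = 0.33*a^2 - 10.11*a - 8.25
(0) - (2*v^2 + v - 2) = -2*v^2 - v + 2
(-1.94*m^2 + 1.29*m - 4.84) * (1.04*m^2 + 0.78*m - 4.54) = -2.0176*m^4 - 0.1716*m^3 + 4.7802*m^2 - 9.6318*m + 21.9736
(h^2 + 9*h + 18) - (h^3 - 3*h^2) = -h^3 + 4*h^2 + 9*h + 18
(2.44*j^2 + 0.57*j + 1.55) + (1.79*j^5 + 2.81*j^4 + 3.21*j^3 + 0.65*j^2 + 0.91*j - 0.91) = 1.79*j^5 + 2.81*j^4 + 3.21*j^3 + 3.09*j^2 + 1.48*j + 0.64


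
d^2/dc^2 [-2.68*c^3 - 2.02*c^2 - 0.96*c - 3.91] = -16.08*c - 4.04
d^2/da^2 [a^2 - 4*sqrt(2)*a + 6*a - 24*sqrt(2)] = 2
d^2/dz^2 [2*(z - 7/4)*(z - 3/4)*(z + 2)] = 12*z - 2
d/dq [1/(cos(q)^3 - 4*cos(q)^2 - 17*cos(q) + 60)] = (3*cos(q)^2 - 8*cos(q) - 17)*sin(q)/(cos(q)^3 - 4*cos(q)^2 - 17*cos(q) + 60)^2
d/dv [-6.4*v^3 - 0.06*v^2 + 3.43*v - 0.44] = -19.2*v^2 - 0.12*v + 3.43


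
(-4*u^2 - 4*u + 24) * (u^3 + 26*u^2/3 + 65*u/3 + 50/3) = -4*u^5 - 116*u^4/3 - 292*u^3/3 + 164*u^2/3 + 1360*u/3 + 400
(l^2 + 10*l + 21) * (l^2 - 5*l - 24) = l^4 + 5*l^3 - 53*l^2 - 345*l - 504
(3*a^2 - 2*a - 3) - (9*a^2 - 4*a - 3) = -6*a^2 + 2*a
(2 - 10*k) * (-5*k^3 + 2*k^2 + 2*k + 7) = 50*k^4 - 30*k^3 - 16*k^2 - 66*k + 14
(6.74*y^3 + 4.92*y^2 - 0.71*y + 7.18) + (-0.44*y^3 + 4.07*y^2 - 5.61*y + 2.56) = 6.3*y^3 + 8.99*y^2 - 6.32*y + 9.74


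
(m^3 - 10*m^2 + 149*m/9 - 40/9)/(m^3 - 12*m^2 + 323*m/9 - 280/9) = (3*m - 1)/(3*m - 7)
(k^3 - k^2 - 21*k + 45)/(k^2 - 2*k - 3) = (k^2 + 2*k - 15)/(k + 1)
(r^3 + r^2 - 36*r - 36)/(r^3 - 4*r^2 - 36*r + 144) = (r + 1)/(r - 4)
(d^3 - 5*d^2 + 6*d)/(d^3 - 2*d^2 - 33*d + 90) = d*(d - 2)/(d^2 + d - 30)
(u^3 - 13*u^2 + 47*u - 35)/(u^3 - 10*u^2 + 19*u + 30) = (u^2 - 8*u + 7)/(u^2 - 5*u - 6)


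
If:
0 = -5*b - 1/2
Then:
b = -1/10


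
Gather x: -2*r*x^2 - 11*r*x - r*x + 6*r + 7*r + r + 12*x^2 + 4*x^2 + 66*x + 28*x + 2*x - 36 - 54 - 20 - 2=14*r + x^2*(16 - 2*r) + x*(96 - 12*r) - 112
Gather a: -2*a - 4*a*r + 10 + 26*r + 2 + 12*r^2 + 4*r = a*(-4*r - 2) + 12*r^2 + 30*r + 12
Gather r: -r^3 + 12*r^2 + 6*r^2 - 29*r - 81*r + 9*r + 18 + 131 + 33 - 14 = -r^3 + 18*r^2 - 101*r + 168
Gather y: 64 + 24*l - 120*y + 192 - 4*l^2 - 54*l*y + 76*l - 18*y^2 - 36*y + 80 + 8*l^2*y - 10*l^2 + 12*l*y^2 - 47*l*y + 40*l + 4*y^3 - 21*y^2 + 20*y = -14*l^2 + 140*l + 4*y^3 + y^2*(12*l - 39) + y*(8*l^2 - 101*l - 136) + 336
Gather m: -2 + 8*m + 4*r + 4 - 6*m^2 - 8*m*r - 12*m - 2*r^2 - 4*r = -6*m^2 + m*(-8*r - 4) - 2*r^2 + 2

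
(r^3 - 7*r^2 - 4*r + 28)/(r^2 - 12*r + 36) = (r^3 - 7*r^2 - 4*r + 28)/(r^2 - 12*r + 36)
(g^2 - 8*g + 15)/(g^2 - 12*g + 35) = (g - 3)/(g - 7)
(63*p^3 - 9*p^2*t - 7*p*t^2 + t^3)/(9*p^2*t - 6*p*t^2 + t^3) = (21*p^2 + 4*p*t - t^2)/(t*(3*p - t))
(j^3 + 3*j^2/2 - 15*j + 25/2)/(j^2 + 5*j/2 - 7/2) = (2*j^2 + 5*j - 25)/(2*j + 7)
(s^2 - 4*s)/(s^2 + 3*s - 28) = s/(s + 7)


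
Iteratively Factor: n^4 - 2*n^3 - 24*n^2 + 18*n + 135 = (n + 3)*(n^3 - 5*n^2 - 9*n + 45) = (n - 3)*(n + 3)*(n^2 - 2*n - 15) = (n - 5)*(n - 3)*(n + 3)*(n + 3)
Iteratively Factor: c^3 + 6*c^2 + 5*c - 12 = (c - 1)*(c^2 + 7*c + 12) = (c - 1)*(c + 3)*(c + 4)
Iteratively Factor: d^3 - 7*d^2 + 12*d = (d - 4)*(d^2 - 3*d) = d*(d - 4)*(d - 3)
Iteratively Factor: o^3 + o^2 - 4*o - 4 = (o - 2)*(o^2 + 3*o + 2) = (o - 2)*(o + 1)*(o + 2)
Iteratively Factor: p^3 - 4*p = (p)*(p^2 - 4) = p*(p + 2)*(p - 2)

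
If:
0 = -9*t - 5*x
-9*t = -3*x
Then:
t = 0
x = 0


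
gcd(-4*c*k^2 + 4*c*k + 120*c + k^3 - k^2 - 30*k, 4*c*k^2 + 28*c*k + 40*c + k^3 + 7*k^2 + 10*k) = k + 5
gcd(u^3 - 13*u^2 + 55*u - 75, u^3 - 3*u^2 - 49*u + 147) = u - 3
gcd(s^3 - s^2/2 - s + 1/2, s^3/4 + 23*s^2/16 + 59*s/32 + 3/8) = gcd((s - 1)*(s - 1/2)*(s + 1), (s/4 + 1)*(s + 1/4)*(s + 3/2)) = 1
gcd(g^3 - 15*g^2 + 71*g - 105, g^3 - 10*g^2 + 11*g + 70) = g^2 - 12*g + 35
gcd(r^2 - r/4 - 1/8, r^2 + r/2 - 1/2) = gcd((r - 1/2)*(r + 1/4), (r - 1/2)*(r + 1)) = r - 1/2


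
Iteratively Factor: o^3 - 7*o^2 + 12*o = (o)*(o^2 - 7*o + 12) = o*(o - 4)*(o - 3)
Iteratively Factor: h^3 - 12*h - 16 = (h - 4)*(h^2 + 4*h + 4) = (h - 4)*(h + 2)*(h + 2)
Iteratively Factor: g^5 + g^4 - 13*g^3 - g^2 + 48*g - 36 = (g + 3)*(g^4 - 2*g^3 - 7*g^2 + 20*g - 12) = (g - 1)*(g + 3)*(g^3 - g^2 - 8*g + 12) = (g - 2)*(g - 1)*(g + 3)*(g^2 + g - 6) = (g - 2)^2*(g - 1)*(g + 3)*(g + 3)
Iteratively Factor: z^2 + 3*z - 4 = (z - 1)*(z + 4)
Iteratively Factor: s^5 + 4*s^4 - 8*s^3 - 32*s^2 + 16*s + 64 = (s - 2)*(s^4 + 6*s^3 + 4*s^2 - 24*s - 32) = (s - 2)*(s + 2)*(s^3 + 4*s^2 - 4*s - 16) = (s - 2)*(s + 2)^2*(s^2 + 2*s - 8) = (s - 2)^2*(s + 2)^2*(s + 4)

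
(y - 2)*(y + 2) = y^2 - 4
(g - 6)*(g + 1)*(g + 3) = g^3 - 2*g^2 - 21*g - 18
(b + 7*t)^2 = b^2 + 14*b*t + 49*t^2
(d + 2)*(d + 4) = d^2 + 6*d + 8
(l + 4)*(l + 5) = l^2 + 9*l + 20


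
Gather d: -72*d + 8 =8 - 72*d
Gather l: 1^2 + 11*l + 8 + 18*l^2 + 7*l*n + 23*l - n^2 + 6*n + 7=18*l^2 + l*(7*n + 34) - n^2 + 6*n + 16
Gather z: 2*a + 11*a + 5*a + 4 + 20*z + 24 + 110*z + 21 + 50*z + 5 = 18*a + 180*z + 54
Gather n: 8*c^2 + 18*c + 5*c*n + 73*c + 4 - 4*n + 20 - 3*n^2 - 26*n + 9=8*c^2 + 91*c - 3*n^2 + n*(5*c - 30) + 33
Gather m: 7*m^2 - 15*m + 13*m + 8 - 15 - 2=7*m^2 - 2*m - 9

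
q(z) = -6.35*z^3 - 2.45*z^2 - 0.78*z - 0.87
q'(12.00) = -2802.78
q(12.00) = -11335.83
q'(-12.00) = -2685.18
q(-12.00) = 10628.49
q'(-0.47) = -2.69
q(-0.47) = -0.39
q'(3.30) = -224.40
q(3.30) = -258.32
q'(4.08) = -337.89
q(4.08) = -476.11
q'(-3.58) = -227.39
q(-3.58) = 261.88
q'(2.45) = -127.13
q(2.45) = -110.87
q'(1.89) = -78.09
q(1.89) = -53.97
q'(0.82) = -17.61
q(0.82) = -6.66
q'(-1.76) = -51.17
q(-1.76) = 27.53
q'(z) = -19.05*z^2 - 4.9*z - 0.78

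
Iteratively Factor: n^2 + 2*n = (n)*(n + 2)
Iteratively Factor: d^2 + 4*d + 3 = (d + 3)*(d + 1)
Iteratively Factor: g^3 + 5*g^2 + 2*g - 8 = (g - 1)*(g^2 + 6*g + 8) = (g - 1)*(g + 2)*(g + 4)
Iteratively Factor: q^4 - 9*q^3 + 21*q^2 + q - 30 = (q - 3)*(q^3 - 6*q^2 + 3*q + 10) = (q - 5)*(q - 3)*(q^2 - q - 2) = (q - 5)*(q - 3)*(q + 1)*(q - 2)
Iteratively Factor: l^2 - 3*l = (l - 3)*(l)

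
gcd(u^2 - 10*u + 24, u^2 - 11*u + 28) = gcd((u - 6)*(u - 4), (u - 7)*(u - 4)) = u - 4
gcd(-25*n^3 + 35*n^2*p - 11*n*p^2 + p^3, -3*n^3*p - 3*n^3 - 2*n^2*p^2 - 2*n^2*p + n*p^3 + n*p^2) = 1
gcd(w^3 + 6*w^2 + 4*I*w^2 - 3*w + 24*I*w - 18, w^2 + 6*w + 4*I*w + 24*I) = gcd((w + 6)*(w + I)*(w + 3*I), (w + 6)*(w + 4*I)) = w + 6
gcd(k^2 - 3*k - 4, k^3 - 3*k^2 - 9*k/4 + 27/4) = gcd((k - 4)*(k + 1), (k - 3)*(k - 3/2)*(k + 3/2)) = 1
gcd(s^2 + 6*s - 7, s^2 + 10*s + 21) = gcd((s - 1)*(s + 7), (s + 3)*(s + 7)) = s + 7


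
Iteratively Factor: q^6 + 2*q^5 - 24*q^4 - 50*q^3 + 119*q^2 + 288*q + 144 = (q - 4)*(q^5 + 6*q^4 - 50*q^2 - 81*q - 36) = (q - 4)*(q + 3)*(q^4 + 3*q^3 - 9*q^2 - 23*q - 12) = (q - 4)*(q + 1)*(q + 3)*(q^3 + 2*q^2 - 11*q - 12) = (q - 4)*(q - 3)*(q + 1)*(q + 3)*(q^2 + 5*q + 4) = (q - 4)*(q - 3)*(q + 1)*(q + 3)*(q + 4)*(q + 1)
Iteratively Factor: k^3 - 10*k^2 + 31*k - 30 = (k - 5)*(k^2 - 5*k + 6) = (k - 5)*(k - 2)*(k - 3)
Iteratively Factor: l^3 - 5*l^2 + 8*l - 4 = (l - 1)*(l^2 - 4*l + 4) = (l - 2)*(l - 1)*(l - 2)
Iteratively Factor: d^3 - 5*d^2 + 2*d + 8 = (d + 1)*(d^2 - 6*d + 8) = (d - 2)*(d + 1)*(d - 4)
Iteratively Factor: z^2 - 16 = (z - 4)*(z + 4)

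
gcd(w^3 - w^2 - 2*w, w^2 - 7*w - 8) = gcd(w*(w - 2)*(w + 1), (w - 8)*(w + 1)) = w + 1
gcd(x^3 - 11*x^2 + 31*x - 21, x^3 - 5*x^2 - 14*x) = x - 7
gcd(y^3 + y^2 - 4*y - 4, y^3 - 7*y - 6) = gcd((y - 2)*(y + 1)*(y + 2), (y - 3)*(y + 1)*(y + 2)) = y^2 + 3*y + 2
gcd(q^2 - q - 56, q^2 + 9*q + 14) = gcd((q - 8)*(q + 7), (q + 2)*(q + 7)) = q + 7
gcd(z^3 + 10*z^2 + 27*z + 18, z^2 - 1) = z + 1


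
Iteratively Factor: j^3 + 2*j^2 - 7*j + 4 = (j - 1)*(j^2 + 3*j - 4) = (j - 1)*(j + 4)*(j - 1)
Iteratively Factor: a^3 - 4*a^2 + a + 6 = (a - 3)*(a^2 - a - 2) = (a - 3)*(a - 2)*(a + 1)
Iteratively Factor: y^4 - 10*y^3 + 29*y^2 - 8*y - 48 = (y - 4)*(y^3 - 6*y^2 + 5*y + 12) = (y - 4)*(y - 3)*(y^2 - 3*y - 4) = (y - 4)^2*(y - 3)*(y + 1)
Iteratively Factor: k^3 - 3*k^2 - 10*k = (k + 2)*(k^2 - 5*k) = k*(k + 2)*(k - 5)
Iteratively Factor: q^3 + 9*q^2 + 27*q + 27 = (q + 3)*(q^2 + 6*q + 9) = (q + 3)^2*(q + 3)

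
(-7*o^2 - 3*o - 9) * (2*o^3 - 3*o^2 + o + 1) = -14*o^5 + 15*o^4 - 16*o^3 + 17*o^2 - 12*o - 9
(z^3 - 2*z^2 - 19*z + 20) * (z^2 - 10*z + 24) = z^5 - 12*z^4 + 25*z^3 + 162*z^2 - 656*z + 480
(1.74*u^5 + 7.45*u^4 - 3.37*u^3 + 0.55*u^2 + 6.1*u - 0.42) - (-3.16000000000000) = 1.74*u^5 + 7.45*u^4 - 3.37*u^3 + 0.55*u^2 + 6.1*u + 2.74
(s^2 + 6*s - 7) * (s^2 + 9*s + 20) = s^4 + 15*s^3 + 67*s^2 + 57*s - 140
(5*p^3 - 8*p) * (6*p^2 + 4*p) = 30*p^5 + 20*p^4 - 48*p^3 - 32*p^2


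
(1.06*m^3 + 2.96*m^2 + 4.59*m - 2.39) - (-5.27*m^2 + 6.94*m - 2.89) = 1.06*m^3 + 8.23*m^2 - 2.35*m + 0.5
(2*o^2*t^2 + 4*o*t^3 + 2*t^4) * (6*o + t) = 12*o^3*t^2 + 26*o^2*t^3 + 16*o*t^4 + 2*t^5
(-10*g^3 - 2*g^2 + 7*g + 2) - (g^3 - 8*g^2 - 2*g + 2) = -11*g^3 + 6*g^2 + 9*g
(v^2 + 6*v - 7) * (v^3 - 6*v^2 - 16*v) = v^5 - 59*v^3 - 54*v^2 + 112*v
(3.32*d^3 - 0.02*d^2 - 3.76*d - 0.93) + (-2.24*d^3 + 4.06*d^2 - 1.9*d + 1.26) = 1.08*d^3 + 4.04*d^2 - 5.66*d + 0.33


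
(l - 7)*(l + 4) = l^2 - 3*l - 28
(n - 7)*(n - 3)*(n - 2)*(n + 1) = n^4 - 11*n^3 + 29*n^2 - n - 42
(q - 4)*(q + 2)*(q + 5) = q^3 + 3*q^2 - 18*q - 40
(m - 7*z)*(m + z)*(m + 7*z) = m^3 + m^2*z - 49*m*z^2 - 49*z^3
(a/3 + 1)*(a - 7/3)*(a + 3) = a^3/3 + 11*a^2/9 - 5*a/3 - 7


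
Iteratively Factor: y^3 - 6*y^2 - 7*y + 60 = (y - 5)*(y^2 - y - 12) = (y - 5)*(y - 4)*(y + 3)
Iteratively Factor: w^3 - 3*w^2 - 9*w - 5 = (w - 5)*(w^2 + 2*w + 1) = (w - 5)*(w + 1)*(w + 1)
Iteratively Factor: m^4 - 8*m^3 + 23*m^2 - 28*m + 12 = (m - 2)*(m^3 - 6*m^2 + 11*m - 6) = (m - 3)*(m - 2)*(m^2 - 3*m + 2) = (m - 3)*(m - 2)^2*(m - 1)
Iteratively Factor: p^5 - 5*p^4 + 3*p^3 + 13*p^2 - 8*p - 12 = (p + 1)*(p^4 - 6*p^3 + 9*p^2 + 4*p - 12) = (p + 1)^2*(p^3 - 7*p^2 + 16*p - 12) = (p - 2)*(p + 1)^2*(p^2 - 5*p + 6) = (p - 2)^2*(p + 1)^2*(p - 3)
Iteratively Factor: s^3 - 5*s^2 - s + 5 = (s - 1)*(s^2 - 4*s - 5) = (s - 5)*(s - 1)*(s + 1)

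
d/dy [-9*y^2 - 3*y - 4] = -18*y - 3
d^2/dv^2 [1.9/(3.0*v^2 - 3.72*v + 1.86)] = (-34.2*v^2 + 42.408*v + 1.9*(6.0*v - 3.72)*(12.0*v - 7.44) - 21.204)/(3.0*v^2 - 3.72*v + 1.86)^3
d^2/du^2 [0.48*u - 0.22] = 0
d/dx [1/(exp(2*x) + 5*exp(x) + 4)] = (-2*exp(x) - 5)*exp(x)/(exp(2*x) + 5*exp(x) + 4)^2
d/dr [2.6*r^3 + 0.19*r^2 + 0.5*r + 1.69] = 7.8*r^2 + 0.38*r + 0.5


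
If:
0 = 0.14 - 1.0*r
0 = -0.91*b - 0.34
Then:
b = -0.37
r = 0.14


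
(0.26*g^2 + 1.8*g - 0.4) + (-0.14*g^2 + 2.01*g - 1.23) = 0.12*g^2 + 3.81*g - 1.63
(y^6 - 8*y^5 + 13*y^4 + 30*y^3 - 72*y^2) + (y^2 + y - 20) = y^6 - 8*y^5 + 13*y^4 + 30*y^3 - 71*y^2 + y - 20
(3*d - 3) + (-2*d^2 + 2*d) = -2*d^2 + 5*d - 3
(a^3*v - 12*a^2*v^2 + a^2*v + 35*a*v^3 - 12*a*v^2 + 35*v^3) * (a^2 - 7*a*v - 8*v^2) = a^5*v - 19*a^4*v^2 + a^4*v + 111*a^3*v^3 - 19*a^3*v^2 - 149*a^2*v^4 + 111*a^2*v^3 - 280*a*v^5 - 149*a*v^4 - 280*v^5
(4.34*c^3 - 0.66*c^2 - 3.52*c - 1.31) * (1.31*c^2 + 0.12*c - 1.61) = 5.6854*c^5 - 0.3438*c^4 - 11.6778*c^3 - 1.0759*c^2 + 5.51*c + 2.1091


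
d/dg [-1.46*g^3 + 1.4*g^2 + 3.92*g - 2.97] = -4.38*g^2 + 2.8*g + 3.92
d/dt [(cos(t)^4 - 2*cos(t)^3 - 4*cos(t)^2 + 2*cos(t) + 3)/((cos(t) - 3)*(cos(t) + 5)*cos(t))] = (-cos(t)^4 - 10*cos(t)^3 - 6*cos(t)^2 - 2*cos(t) - 5)*sin(t)/((cos(t) + 5)^2*cos(t)^2)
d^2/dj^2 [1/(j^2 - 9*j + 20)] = 2*(-j^2 + 9*j + (2*j - 9)^2 - 20)/(j^2 - 9*j + 20)^3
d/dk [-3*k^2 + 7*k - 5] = 7 - 6*k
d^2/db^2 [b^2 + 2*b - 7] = 2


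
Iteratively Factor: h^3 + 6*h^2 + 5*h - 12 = (h + 4)*(h^2 + 2*h - 3) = (h + 3)*(h + 4)*(h - 1)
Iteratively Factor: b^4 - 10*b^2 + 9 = (b + 3)*(b^3 - 3*b^2 - b + 3) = (b + 1)*(b + 3)*(b^2 - 4*b + 3) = (b - 3)*(b + 1)*(b + 3)*(b - 1)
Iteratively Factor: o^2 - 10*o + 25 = (o - 5)*(o - 5)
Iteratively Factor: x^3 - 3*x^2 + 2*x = (x - 1)*(x^2 - 2*x) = x*(x - 1)*(x - 2)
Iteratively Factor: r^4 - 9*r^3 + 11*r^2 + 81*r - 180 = (r + 3)*(r^3 - 12*r^2 + 47*r - 60) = (r - 4)*(r + 3)*(r^2 - 8*r + 15) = (r - 5)*(r - 4)*(r + 3)*(r - 3)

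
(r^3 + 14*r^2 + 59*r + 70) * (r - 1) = r^4 + 13*r^3 + 45*r^2 + 11*r - 70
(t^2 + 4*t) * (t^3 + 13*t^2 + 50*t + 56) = t^5 + 17*t^4 + 102*t^3 + 256*t^2 + 224*t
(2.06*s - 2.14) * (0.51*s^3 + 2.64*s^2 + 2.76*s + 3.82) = 1.0506*s^4 + 4.347*s^3 + 0.0359999999999996*s^2 + 1.9628*s - 8.1748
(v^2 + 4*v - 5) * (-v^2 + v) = -v^4 - 3*v^3 + 9*v^2 - 5*v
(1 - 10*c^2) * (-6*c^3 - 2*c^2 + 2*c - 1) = 60*c^5 + 20*c^4 - 26*c^3 + 8*c^2 + 2*c - 1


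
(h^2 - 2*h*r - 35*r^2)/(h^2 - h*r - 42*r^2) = (h + 5*r)/(h + 6*r)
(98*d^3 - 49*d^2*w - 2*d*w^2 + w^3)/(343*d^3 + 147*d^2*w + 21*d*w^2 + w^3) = (14*d^2 - 9*d*w + w^2)/(49*d^2 + 14*d*w + w^2)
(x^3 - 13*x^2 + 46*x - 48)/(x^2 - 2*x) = x - 11 + 24/x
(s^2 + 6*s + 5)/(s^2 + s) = (s + 5)/s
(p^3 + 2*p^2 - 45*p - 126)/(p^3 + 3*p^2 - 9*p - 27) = (p^2 - p - 42)/(p^2 - 9)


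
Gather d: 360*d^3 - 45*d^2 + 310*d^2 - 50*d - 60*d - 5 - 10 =360*d^3 + 265*d^2 - 110*d - 15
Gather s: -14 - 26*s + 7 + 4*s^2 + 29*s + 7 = 4*s^2 + 3*s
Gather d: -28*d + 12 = 12 - 28*d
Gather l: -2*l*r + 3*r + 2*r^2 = -2*l*r + 2*r^2 + 3*r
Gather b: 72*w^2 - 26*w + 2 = 72*w^2 - 26*w + 2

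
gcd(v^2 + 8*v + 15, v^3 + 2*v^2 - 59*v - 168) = v + 3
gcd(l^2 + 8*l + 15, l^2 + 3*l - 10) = l + 5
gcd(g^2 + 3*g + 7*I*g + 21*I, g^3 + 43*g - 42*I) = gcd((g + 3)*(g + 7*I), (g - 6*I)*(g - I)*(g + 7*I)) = g + 7*I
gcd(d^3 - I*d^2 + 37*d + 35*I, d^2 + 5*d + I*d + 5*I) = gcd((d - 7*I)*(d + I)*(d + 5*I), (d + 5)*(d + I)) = d + I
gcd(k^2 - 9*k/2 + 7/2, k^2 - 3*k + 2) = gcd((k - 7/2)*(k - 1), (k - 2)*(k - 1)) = k - 1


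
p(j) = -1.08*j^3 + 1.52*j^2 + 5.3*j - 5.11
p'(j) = -3.24*j^2 + 3.04*j + 5.3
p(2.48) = 0.91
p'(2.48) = -7.09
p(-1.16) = -7.53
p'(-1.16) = -2.59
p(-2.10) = 0.47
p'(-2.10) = -15.37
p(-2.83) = 16.54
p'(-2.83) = -29.25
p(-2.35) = 4.85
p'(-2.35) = -19.74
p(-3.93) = 63.09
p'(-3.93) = -56.69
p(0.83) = -0.28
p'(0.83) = 5.59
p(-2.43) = 6.48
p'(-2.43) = -21.22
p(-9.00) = 857.63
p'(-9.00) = -284.50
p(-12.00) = 2016.41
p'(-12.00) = -497.74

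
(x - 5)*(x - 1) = x^2 - 6*x + 5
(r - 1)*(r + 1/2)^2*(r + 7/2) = r^4 + 7*r^3/2 - 3*r^2/4 - 23*r/8 - 7/8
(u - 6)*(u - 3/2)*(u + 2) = u^3 - 11*u^2/2 - 6*u + 18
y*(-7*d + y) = -7*d*y + y^2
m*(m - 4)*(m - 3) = m^3 - 7*m^2 + 12*m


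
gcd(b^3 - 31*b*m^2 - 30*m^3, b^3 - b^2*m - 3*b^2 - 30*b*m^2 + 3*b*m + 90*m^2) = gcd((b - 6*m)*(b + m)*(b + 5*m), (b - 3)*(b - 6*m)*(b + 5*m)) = b^2 - b*m - 30*m^2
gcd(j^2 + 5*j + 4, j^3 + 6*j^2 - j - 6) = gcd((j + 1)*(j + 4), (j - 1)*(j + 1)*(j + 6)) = j + 1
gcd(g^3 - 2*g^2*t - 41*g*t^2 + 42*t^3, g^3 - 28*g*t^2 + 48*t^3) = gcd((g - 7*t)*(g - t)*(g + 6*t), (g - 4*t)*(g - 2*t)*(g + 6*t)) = g + 6*t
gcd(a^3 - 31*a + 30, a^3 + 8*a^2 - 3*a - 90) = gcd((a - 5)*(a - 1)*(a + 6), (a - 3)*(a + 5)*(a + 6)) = a + 6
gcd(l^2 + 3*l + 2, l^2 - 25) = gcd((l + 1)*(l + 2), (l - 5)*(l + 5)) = 1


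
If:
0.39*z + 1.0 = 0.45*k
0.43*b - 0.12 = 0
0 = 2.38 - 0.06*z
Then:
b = 0.28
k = 36.60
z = 39.67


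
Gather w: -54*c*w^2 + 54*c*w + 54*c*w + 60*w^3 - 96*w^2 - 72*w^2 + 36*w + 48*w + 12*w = 60*w^3 + w^2*(-54*c - 168) + w*(108*c + 96)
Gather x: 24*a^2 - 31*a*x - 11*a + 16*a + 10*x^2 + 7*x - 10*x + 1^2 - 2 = 24*a^2 + 5*a + 10*x^2 + x*(-31*a - 3) - 1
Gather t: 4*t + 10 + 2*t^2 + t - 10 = 2*t^2 + 5*t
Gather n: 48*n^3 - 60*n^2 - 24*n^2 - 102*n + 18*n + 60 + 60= 48*n^3 - 84*n^2 - 84*n + 120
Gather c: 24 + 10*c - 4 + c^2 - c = c^2 + 9*c + 20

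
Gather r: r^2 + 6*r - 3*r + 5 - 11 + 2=r^2 + 3*r - 4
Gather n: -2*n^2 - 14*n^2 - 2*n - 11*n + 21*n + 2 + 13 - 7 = -16*n^2 + 8*n + 8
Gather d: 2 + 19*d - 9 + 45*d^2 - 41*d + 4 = 45*d^2 - 22*d - 3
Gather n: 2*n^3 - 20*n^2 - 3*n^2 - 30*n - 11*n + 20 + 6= 2*n^3 - 23*n^2 - 41*n + 26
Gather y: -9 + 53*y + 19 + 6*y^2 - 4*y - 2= 6*y^2 + 49*y + 8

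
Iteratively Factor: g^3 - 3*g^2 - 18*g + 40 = (g - 5)*(g^2 + 2*g - 8) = (g - 5)*(g - 2)*(g + 4)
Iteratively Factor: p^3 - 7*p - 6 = (p - 3)*(p^2 + 3*p + 2) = (p - 3)*(p + 1)*(p + 2)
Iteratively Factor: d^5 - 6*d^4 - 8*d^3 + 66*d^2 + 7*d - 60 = (d + 1)*(d^4 - 7*d^3 - d^2 + 67*d - 60) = (d + 1)*(d + 3)*(d^3 - 10*d^2 + 29*d - 20) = (d - 5)*(d + 1)*(d + 3)*(d^2 - 5*d + 4) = (d - 5)*(d - 4)*(d + 1)*(d + 3)*(d - 1)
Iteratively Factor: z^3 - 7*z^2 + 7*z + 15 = (z + 1)*(z^2 - 8*z + 15) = (z - 5)*(z + 1)*(z - 3)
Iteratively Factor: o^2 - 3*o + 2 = (o - 2)*(o - 1)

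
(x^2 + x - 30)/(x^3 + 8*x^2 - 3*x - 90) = (x - 5)/(x^2 + 2*x - 15)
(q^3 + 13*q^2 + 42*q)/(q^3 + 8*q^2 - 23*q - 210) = q/(q - 5)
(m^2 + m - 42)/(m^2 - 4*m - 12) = (m + 7)/(m + 2)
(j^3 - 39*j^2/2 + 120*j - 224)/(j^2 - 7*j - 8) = (j^2 - 23*j/2 + 28)/(j + 1)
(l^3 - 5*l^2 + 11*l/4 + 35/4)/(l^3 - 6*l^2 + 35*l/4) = (l + 1)/l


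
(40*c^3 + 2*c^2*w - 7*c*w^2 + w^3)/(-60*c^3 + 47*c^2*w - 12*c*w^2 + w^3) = (2*c + w)/(-3*c + w)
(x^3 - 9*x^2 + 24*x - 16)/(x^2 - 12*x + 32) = (x^2 - 5*x + 4)/(x - 8)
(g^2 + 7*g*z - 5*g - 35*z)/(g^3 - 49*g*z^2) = (5 - g)/(g*(-g + 7*z))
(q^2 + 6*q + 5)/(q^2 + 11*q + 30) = (q + 1)/(q + 6)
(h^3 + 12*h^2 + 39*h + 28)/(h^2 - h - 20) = (h^2 + 8*h + 7)/(h - 5)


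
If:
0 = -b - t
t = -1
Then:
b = 1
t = -1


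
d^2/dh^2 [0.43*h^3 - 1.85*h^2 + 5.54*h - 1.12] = 2.58*h - 3.7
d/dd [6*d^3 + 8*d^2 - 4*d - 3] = 18*d^2 + 16*d - 4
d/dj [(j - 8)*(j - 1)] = 2*j - 9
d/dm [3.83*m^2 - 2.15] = 7.66*m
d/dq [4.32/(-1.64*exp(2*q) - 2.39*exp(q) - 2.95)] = (14.1696*exp(q) + 10.3248)*exp(q)/(1.64*exp(2*q) + 2.39*exp(q) + 2.95)^2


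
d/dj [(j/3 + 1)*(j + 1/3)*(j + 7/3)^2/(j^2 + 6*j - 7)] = 2*(27*j^5 + 351*j^4 + 918*j^3 - 794*j^2 - 4305*j - 2597)/(81*(j^4 + 12*j^3 + 22*j^2 - 84*j + 49))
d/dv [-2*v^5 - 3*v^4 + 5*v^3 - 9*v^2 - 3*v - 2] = -10*v^4 - 12*v^3 + 15*v^2 - 18*v - 3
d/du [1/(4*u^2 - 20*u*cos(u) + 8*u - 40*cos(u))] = (-5*u*sin(u) - 2*u - 10*sin(u) + 5*cos(u) - 2)/(4*(u + 2)^2*(u - 5*cos(u))^2)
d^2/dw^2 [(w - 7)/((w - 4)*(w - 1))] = 2*(w^3 - 21*w^2 + 93*w - 127)/(w^6 - 15*w^5 + 87*w^4 - 245*w^3 + 348*w^2 - 240*w + 64)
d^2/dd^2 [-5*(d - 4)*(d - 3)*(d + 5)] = 20 - 30*d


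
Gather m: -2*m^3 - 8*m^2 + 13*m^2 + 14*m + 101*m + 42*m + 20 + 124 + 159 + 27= -2*m^3 + 5*m^2 + 157*m + 330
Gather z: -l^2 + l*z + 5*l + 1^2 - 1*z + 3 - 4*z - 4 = -l^2 + 5*l + z*(l - 5)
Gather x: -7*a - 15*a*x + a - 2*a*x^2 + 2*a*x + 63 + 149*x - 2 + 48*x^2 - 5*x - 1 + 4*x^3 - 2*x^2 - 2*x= -6*a + 4*x^3 + x^2*(46 - 2*a) + x*(142 - 13*a) + 60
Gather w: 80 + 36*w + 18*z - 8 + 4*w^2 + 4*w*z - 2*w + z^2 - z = 4*w^2 + w*(4*z + 34) + z^2 + 17*z + 72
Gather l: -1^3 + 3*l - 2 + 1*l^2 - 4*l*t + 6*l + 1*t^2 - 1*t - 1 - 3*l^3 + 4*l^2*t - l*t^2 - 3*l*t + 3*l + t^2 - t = -3*l^3 + l^2*(4*t + 1) + l*(-t^2 - 7*t + 12) + 2*t^2 - 2*t - 4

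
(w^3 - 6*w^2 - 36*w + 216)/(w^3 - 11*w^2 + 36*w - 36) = (w^2 - 36)/(w^2 - 5*w + 6)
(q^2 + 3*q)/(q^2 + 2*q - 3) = q/(q - 1)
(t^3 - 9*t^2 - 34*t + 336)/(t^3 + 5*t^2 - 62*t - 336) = (t - 7)/(t + 7)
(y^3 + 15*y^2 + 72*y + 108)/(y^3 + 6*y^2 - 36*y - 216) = (y + 3)/(y - 6)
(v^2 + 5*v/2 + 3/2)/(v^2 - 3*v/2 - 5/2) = (2*v + 3)/(2*v - 5)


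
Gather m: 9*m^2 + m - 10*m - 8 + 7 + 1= 9*m^2 - 9*m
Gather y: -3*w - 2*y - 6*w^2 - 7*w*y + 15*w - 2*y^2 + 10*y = -6*w^2 + 12*w - 2*y^2 + y*(8 - 7*w)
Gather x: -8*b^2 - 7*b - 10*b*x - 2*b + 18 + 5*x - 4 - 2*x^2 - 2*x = -8*b^2 - 9*b - 2*x^2 + x*(3 - 10*b) + 14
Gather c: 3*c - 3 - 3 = 3*c - 6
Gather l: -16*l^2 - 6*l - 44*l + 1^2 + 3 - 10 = -16*l^2 - 50*l - 6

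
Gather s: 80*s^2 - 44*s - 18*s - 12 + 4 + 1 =80*s^2 - 62*s - 7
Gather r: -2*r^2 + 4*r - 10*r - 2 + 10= -2*r^2 - 6*r + 8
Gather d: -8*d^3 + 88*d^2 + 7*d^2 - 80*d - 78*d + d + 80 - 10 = -8*d^3 + 95*d^2 - 157*d + 70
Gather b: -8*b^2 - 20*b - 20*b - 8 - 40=-8*b^2 - 40*b - 48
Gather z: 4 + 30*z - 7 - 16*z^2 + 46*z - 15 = -16*z^2 + 76*z - 18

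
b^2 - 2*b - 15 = (b - 5)*(b + 3)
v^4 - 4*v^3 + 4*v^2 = v^2*(v - 2)^2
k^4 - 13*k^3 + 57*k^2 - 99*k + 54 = (k - 6)*(k - 3)^2*(k - 1)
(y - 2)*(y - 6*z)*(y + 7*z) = y^3 + y^2*z - 2*y^2 - 42*y*z^2 - 2*y*z + 84*z^2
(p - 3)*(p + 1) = p^2 - 2*p - 3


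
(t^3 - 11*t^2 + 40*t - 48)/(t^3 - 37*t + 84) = (t - 4)/(t + 7)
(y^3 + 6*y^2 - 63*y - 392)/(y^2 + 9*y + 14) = (y^2 - y - 56)/(y + 2)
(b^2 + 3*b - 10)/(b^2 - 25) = (b - 2)/(b - 5)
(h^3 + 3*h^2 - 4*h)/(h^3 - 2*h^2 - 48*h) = (-h^2 - 3*h + 4)/(-h^2 + 2*h + 48)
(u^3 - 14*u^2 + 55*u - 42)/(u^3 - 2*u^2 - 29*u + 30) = (u - 7)/(u + 5)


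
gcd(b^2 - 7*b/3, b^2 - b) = b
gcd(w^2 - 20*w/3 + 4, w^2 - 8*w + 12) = w - 6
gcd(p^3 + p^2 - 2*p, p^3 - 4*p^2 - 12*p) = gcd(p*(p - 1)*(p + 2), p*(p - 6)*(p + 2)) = p^2 + 2*p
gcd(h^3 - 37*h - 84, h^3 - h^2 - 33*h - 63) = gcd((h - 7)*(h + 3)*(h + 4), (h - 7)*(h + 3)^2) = h^2 - 4*h - 21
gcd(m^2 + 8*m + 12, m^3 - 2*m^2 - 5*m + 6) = m + 2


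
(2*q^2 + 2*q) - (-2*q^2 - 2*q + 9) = 4*q^2 + 4*q - 9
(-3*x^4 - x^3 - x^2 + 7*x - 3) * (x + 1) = -3*x^5 - 4*x^4 - 2*x^3 + 6*x^2 + 4*x - 3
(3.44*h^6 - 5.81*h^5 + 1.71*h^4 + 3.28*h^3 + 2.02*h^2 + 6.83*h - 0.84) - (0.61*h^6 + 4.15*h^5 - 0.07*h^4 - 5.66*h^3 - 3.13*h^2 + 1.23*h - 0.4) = 2.83*h^6 - 9.96*h^5 + 1.78*h^4 + 8.94*h^3 + 5.15*h^2 + 5.6*h - 0.44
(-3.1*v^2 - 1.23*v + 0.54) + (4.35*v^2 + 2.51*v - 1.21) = 1.25*v^2 + 1.28*v - 0.67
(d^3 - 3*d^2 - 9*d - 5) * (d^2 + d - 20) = d^5 - 2*d^4 - 32*d^3 + 46*d^2 + 175*d + 100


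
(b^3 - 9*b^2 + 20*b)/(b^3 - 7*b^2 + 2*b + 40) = b/(b + 2)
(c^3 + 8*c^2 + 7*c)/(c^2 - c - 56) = c*(c + 1)/(c - 8)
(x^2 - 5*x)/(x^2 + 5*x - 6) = x*(x - 5)/(x^2 + 5*x - 6)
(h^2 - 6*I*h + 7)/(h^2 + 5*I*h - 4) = (h - 7*I)/(h + 4*I)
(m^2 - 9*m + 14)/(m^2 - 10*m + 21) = (m - 2)/(m - 3)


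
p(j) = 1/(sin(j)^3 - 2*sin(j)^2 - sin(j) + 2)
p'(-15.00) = 0.93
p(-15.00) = 0.65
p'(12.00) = -0.52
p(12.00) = 0.55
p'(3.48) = 0.14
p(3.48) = 0.48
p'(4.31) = 10.19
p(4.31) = 2.23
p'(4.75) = -12530.35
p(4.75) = 235.81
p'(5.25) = -4.24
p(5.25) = 1.33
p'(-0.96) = -2.86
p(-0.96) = 1.08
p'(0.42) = 1.10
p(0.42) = 0.75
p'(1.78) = -218.36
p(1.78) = 22.69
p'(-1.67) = 682.84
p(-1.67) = 34.04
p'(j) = (-3*sin(j)^2*cos(j) + 4*sin(j)*cos(j) + cos(j))/(sin(j)^3 - 2*sin(j)^2 - sin(j) + 2)^2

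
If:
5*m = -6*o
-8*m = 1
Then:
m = -1/8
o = 5/48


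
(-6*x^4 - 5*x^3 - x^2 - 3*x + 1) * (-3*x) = 18*x^5 + 15*x^4 + 3*x^3 + 9*x^2 - 3*x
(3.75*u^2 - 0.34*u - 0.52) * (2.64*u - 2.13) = 9.9*u^3 - 8.8851*u^2 - 0.6486*u + 1.1076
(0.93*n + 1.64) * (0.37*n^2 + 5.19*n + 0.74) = 0.3441*n^3 + 5.4335*n^2 + 9.1998*n + 1.2136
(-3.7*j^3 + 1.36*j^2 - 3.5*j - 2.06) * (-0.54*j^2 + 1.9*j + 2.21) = 1.998*j^5 - 7.7644*j^4 - 3.703*j^3 - 2.532*j^2 - 11.649*j - 4.5526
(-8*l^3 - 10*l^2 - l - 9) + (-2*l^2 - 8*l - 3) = -8*l^3 - 12*l^2 - 9*l - 12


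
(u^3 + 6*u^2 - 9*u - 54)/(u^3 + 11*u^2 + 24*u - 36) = (u^2 - 9)/(u^2 + 5*u - 6)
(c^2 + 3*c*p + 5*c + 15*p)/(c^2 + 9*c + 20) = (c + 3*p)/(c + 4)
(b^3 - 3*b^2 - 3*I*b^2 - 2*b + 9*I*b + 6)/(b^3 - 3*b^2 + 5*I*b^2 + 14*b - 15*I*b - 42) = (b - I)/(b + 7*I)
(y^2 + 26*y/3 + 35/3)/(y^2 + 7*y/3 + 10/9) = 3*(y + 7)/(3*y + 2)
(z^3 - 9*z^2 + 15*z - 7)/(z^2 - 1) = (z^2 - 8*z + 7)/(z + 1)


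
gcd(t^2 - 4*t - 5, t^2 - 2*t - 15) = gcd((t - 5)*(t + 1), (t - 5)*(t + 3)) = t - 5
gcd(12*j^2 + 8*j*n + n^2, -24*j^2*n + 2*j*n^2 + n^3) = 6*j + n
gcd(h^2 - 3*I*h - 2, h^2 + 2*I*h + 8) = h - 2*I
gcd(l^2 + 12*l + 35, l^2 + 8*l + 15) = l + 5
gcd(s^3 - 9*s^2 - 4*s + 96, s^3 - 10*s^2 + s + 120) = s^2 - 5*s - 24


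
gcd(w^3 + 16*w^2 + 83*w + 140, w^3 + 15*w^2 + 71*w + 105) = w^2 + 12*w + 35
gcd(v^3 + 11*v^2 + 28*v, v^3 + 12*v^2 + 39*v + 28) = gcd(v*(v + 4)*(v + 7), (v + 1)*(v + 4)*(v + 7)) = v^2 + 11*v + 28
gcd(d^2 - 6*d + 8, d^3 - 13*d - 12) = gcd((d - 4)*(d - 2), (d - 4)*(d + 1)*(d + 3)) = d - 4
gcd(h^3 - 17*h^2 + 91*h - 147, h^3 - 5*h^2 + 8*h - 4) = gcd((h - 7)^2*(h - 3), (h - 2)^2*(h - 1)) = 1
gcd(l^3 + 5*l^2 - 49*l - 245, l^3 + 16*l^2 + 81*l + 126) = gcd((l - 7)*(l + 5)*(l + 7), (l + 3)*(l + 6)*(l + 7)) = l + 7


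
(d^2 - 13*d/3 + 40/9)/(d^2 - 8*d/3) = (d - 5/3)/d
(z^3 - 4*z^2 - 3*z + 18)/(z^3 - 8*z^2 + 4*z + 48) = (z^2 - 6*z + 9)/(z^2 - 10*z + 24)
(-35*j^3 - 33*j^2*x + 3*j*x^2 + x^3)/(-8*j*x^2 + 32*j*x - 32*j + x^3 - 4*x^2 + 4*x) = (35*j^3 + 33*j^2*x - 3*j*x^2 - x^3)/(8*j*x^2 - 32*j*x + 32*j - x^3 + 4*x^2 - 4*x)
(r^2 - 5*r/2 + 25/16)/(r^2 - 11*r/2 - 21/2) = (-16*r^2 + 40*r - 25)/(8*(-2*r^2 + 11*r + 21))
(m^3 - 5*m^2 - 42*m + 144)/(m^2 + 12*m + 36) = (m^2 - 11*m + 24)/(m + 6)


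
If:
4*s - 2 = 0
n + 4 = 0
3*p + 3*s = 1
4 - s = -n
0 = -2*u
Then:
No Solution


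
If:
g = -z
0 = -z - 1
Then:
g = 1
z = -1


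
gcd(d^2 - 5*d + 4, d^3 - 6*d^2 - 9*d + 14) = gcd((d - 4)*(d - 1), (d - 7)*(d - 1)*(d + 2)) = d - 1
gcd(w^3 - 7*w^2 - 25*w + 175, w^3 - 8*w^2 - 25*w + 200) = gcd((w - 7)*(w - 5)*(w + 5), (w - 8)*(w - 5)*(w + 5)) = w^2 - 25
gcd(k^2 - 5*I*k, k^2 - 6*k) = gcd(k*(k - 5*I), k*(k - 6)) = k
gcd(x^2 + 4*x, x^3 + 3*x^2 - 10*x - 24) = x + 4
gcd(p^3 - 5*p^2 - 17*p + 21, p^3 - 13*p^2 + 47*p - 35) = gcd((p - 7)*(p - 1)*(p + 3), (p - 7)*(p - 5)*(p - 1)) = p^2 - 8*p + 7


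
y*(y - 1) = y^2 - y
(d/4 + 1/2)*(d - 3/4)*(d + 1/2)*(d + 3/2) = d^4/4 + 13*d^3/16 + 7*d^2/16 - 33*d/64 - 9/32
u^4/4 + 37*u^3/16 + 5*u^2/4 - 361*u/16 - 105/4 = (u/4 + 1)*(u - 3)*(u + 5/4)*(u + 7)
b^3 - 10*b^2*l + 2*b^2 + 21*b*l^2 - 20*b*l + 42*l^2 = (b + 2)*(b - 7*l)*(b - 3*l)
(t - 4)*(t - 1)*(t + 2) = t^3 - 3*t^2 - 6*t + 8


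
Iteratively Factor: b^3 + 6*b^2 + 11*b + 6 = (b + 3)*(b^2 + 3*b + 2) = (b + 2)*(b + 3)*(b + 1)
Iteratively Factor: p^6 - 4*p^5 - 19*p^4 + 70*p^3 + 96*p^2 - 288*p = (p - 2)*(p^5 - 2*p^4 - 23*p^3 + 24*p^2 + 144*p) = (p - 2)*(p + 3)*(p^4 - 5*p^3 - 8*p^2 + 48*p) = (p - 2)*(p + 3)^2*(p^3 - 8*p^2 + 16*p) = p*(p - 2)*(p + 3)^2*(p^2 - 8*p + 16) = p*(p - 4)*(p - 2)*(p + 3)^2*(p - 4)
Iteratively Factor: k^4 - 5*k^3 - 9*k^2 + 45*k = (k - 5)*(k^3 - 9*k) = (k - 5)*(k - 3)*(k^2 + 3*k) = k*(k - 5)*(k - 3)*(k + 3)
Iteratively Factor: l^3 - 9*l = (l - 3)*(l^2 + 3*l) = l*(l - 3)*(l + 3)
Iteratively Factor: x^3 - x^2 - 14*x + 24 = (x + 4)*(x^2 - 5*x + 6) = (x - 3)*(x + 4)*(x - 2)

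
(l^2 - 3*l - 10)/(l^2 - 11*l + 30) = (l + 2)/(l - 6)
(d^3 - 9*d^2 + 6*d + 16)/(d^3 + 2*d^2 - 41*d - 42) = (d^2 - 10*d + 16)/(d^2 + d - 42)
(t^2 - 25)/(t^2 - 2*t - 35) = (t - 5)/(t - 7)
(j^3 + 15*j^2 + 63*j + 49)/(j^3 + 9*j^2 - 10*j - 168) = (j^2 + 8*j + 7)/(j^2 + 2*j - 24)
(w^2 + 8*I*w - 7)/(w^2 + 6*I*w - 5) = (w + 7*I)/(w + 5*I)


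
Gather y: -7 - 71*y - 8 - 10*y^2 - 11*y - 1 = -10*y^2 - 82*y - 16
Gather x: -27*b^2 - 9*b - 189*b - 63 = -27*b^2 - 198*b - 63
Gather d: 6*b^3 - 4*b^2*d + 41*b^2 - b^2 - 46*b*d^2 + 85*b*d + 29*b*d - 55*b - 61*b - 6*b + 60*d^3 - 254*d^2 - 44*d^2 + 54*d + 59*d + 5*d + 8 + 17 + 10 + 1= 6*b^3 + 40*b^2 - 122*b + 60*d^3 + d^2*(-46*b - 298) + d*(-4*b^2 + 114*b + 118) + 36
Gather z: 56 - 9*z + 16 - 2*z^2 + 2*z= -2*z^2 - 7*z + 72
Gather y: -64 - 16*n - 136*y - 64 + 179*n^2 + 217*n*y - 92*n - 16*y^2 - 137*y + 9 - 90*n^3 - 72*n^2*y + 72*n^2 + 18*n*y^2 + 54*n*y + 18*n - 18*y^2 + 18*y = -90*n^3 + 251*n^2 - 90*n + y^2*(18*n - 34) + y*(-72*n^2 + 271*n - 255) - 119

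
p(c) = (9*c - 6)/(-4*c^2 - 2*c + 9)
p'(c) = (8*c + 2)*(9*c - 6)/(-4*c^2 - 2*c + 9)^2 + 9/(-4*c^2 - 2*c + 9)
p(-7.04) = 0.40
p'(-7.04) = 0.07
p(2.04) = -1.05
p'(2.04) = 0.88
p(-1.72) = -35.42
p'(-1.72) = 701.79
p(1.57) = -2.03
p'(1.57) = 5.15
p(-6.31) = 0.46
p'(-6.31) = 0.10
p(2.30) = -0.88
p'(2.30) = 0.53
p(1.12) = 2.34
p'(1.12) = 19.89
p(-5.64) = 0.53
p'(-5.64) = 0.13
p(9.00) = -0.23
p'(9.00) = 0.02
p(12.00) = -0.17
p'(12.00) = 0.01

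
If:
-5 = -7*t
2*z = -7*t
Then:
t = 5/7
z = -5/2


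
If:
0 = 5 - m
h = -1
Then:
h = -1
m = 5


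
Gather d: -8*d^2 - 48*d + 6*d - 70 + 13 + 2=-8*d^2 - 42*d - 55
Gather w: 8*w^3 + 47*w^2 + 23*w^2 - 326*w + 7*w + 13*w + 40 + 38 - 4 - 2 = 8*w^3 + 70*w^2 - 306*w + 72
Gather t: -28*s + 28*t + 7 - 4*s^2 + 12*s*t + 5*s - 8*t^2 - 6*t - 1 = -4*s^2 - 23*s - 8*t^2 + t*(12*s + 22) + 6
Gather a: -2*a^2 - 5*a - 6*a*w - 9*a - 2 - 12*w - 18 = -2*a^2 + a*(-6*w - 14) - 12*w - 20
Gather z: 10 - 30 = -20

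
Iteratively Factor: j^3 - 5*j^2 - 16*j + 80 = (j + 4)*(j^2 - 9*j + 20) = (j - 5)*(j + 4)*(j - 4)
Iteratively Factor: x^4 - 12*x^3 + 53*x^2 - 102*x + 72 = (x - 2)*(x^3 - 10*x^2 + 33*x - 36) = (x - 4)*(x - 2)*(x^2 - 6*x + 9) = (x - 4)*(x - 3)*(x - 2)*(x - 3)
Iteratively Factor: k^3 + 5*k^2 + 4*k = (k + 1)*(k^2 + 4*k) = (k + 1)*(k + 4)*(k)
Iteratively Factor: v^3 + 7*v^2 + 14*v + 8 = (v + 1)*(v^2 + 6*v + 8) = (v + 1)*(v + 4)*(v + 2)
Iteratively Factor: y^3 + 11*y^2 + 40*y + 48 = (y + 4)*(y^2 + 7*y + 12) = (y + 3)*(y + 4)*(y + 4)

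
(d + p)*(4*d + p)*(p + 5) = 4*d^2*p + 20*d^2 + 5*d*p^2 + 25*d*p + p^3 + 5*p^2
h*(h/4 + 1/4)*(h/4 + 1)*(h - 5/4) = h^4/16 + 15*h^3/64 - 9*h^2/64 - 5*h/16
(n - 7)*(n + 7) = n^2 - 49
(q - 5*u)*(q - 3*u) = q^2 - 8*q*u + 15*u^2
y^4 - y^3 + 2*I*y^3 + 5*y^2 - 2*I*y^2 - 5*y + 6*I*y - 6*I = (y - 1)*(y - 2*I)*(y + I)*(y + 3*I)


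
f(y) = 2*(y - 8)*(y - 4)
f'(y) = 4*y - 24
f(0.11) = 61.38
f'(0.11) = -23.56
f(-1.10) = 92.82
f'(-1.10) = -28.40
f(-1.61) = 107.82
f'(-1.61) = -30.44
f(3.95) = 0.40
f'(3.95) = -8.20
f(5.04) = -6.16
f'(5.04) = -3.84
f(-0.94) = 88.33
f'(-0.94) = -27.76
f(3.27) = 6.91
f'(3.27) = -10.92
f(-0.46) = 75.46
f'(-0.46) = -25.84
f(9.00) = 10.00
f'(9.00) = 12.00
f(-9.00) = 442.00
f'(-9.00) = -60.00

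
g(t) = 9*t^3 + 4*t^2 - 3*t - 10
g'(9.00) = 2256.00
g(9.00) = 6848.00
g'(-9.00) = 2112.00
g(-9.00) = -6220.00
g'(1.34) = 56.20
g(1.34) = 14.82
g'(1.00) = 32.00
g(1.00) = 0.00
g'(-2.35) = 127.31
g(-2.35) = -97.66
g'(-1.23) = 28.01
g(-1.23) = -17.01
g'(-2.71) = 173.61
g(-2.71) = -151.62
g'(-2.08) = 97.17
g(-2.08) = -67.44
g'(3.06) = 274.30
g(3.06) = 276.15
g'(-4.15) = 428.81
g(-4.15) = -571.92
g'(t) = 27*t^2 + 8*t - 3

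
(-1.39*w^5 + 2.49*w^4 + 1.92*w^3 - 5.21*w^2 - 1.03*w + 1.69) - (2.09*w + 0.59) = -1.39*w^5 + 2.49*w^4 + 1.92*w^3 - 5.21*w^2 - 3.12*w + 1.1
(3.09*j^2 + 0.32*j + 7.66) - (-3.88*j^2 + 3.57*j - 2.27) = 6.97*j^2 - 3.25*j + 9.93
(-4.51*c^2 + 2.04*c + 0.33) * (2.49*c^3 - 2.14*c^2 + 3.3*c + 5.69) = -11.2299*c^5 + 14.731*c^4 - 18.4269*c^3 - 19.6361*c^2 + 12.6966*c + 1.8777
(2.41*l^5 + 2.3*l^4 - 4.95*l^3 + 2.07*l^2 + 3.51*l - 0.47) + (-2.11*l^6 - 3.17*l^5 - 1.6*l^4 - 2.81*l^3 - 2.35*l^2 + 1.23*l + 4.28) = -2.11*l^6 - 0.76*l^5 + 0.7*l^4 - 7.76*l^3 - 0.28*l^2 + 4.74*l + 3.81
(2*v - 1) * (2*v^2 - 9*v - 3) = 4*v^3 - 20*v^2 + 3*v + 3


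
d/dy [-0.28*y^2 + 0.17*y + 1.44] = 0.17 - 0.56*y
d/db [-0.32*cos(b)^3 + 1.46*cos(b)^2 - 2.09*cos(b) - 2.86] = (0.96*cos(b)^2 - 2.92*cos(b) + 2.09)*sin(b)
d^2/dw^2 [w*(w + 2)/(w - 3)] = 30/(w^3 - 9*w^2 + 27*w - 27)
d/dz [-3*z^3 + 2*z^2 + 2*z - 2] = -9*z^2 + 4*z + 2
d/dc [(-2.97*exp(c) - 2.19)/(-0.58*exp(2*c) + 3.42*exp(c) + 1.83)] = (-1.7226*exp(2*c) - 2.5404*exp(c) + 2.0547)*exp(c)/(0.3364*exp(4*c) - 3.9672*exp(3*c) + 9.5736*exp(2*c) + 12.5172*exp(c) + 3.3489)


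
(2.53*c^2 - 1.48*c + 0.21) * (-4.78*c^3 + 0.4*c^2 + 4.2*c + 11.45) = -12.0934*c^5 + 8.0864*c^4 + 9.0302*c^3 + 22.8365*c^2 - 16.064*c + 2.4045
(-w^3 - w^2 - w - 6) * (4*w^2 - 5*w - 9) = -4*w^5 + w^4 + 10*w^3 - 10*w^2 + 39*w + 54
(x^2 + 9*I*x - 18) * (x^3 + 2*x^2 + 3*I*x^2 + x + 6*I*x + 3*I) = x^5 + 2*x^4 + 12*I*x^4 - 44*x^3 + 24*I*x^3 - 90*x^2 - 42*I*x^2 - 45*x - 108*I*x - 54*I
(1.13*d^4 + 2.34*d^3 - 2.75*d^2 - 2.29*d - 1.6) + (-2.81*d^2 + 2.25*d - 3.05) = 1.13*d^4 + 2.34*d^3 - 5.56*d^2 - 0.04*d - 4.65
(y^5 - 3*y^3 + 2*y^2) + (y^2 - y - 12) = y^5 - 3*y^3 + 3*y^2 - y - 12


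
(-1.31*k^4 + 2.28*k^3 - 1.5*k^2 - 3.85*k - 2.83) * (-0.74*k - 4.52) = 0.9694*k^5 + 4.234*k^4 - 9.1956*k^3 + 9.629*k^2 + 19.4962*k + 12.7916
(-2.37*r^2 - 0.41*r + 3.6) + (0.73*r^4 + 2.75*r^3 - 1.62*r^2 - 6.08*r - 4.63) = 0.73*r^4 + 2.75*r^3 - 3.99*r^2 - 6.49*r - 1.03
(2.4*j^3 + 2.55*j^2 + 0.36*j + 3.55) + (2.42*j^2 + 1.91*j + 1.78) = 2.4*j^3 + 4.97*j^2 + 2.27*j + 5.33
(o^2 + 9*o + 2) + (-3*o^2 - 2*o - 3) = -2*o^2 + 7*o - 1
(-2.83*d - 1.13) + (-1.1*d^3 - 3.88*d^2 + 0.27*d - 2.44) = -1.1*d^3 - 3.88*d^2 - 2.56*d - 3.57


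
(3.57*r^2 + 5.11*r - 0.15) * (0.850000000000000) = 3.0345*r^2 + 4.3435*r - 0.1275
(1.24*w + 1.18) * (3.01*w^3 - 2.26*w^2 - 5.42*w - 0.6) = 3.7324*w^4 + 0.7494*w^3 - 9.3876*w^2 - 7.1396*w - 0.708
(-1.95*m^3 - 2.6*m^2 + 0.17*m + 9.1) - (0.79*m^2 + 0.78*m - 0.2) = -1.95*m^3 - 3.39*m^2 - 0.61*m + 9.3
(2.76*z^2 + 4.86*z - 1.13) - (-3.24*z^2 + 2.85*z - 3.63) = 6.0*z^2 + 2.01*z + 2.5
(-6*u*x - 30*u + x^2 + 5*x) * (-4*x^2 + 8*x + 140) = 24*u*x^3 + 72*u*x^2 - 1080*u*x - 4200*u - 4*x^4 - 12*x^3 + 180*x^2 + 700*x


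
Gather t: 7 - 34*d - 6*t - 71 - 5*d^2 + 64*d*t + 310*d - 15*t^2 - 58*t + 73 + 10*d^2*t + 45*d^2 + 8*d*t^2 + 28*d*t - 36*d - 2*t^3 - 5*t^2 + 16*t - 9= 40*d^2 + 240*d - 2*t^3 + t^2*(8*d - 20) + t*(10*d^2 + 92*d - 48)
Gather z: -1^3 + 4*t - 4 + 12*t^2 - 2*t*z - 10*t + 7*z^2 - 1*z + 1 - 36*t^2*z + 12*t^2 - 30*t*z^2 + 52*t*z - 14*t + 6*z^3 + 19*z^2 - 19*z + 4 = 24*t^2 - 20*t + 6*z^3 + z^2*(26 - 30*t) + z*(-36*t^2 + 50*t - 20)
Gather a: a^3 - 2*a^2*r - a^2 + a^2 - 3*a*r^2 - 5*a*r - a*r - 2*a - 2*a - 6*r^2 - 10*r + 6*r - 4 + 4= a^3 - 2*a^2*r + a*(-3*r^2 - 6*r - 4) - 6*r^2 - 4*r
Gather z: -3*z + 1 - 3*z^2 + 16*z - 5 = -3*z^2 + 13*z - 4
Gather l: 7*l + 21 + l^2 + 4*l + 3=l^2 + 11*l + 24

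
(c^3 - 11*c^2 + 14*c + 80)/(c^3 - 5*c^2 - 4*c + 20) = (c - 8)/(c - 2)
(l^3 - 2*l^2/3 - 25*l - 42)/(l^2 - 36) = (l^2 + 16*l/3 + 7)/(l + 6)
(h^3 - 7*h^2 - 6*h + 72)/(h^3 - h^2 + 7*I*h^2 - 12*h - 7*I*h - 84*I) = (h - 6)/(h + 7*I)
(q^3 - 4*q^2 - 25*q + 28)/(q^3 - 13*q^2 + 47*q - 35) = (q + 4)/(q - 5)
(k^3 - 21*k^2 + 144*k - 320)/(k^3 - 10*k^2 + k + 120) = (k - 8)/(k + 3)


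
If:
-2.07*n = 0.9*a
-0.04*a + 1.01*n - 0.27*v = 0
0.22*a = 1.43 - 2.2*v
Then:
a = -0.39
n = 0.17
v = 0.69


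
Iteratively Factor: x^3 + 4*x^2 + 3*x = (x + 3)*(x^2 + x) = (x + 1)*(x + 3)*(x)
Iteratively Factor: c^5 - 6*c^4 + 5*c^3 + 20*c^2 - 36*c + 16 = (c + 2)*(c^4 - 8*c^3 + 21*c^2 - 22*c + 8) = (c - 2)*(c + 2)*(c^3 - 6*c^2 + 9*c - 4) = (c - 4)*(c - 2)*(c + 2)*(c^2 - 2*c + 1) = (c - 4)*(c - 2)*(c - 1)*(c + 2)*(c - 1)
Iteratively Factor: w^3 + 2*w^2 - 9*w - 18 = (w - 3)*(w^2 + 5*w + 6) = (w - 3)*(w + 3)*(w + 2)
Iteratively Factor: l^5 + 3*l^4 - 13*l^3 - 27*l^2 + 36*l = (l - 3)*(l^4 + 6*l^3 + 5*l^2 - 12*l) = l*(l - 3)*(l^3 + 6*l^2 + 5*l - 12) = l*(l - 3)*(l + 4)*(l^2 + 2*l - 3) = l*(l - 3)*(l - 1)*(l + 4)*(l + 3)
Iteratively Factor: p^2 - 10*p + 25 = (p - 5)*(p - 5)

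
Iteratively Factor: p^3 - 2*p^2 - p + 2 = (p + 1)*(p^2 - 3*p + 2) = (p - 1)*(p + 1)*(p - 2)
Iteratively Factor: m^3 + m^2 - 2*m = (m - 1)*(m^2 + 2*m) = m*(m - 1)*(m + 2)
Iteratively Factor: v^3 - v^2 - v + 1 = (v - 1)*(v^2 - 1) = (v - 1)^2*(v + 1)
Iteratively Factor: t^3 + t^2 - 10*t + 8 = (t - 2)*(t^2 + 3*t - 4) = (t - 2)*(t + 4)*(t - 1)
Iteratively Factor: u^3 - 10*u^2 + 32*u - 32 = (u - 2)*(u^2 - 8*u + 16) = (u - 4)*(u - 2)*(u - 4)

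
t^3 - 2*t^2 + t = t*(t - 1)^2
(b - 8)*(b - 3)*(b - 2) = b^3 - 13*b^2 + 46*b - 48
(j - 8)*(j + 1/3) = j^2 - 23*j/3 - 8/3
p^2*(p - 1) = p^3 - p^2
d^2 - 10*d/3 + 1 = (d - 3)*(d - 1/3)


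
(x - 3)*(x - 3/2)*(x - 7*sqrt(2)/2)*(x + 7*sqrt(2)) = x^4 - 9*x^3/2 + 7*sqrt(2)*x^3/2 - 89*x^2/2 - 63*sqrt(2)*x^2/4 + 63*sqrt(2)*x/4 + 441*x/2 - 441/2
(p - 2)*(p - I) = p^2 - 2*p - I*p + 2*I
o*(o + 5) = o^2 + 5*o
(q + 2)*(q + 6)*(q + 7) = q^3 + 15*q^2 + 68*q + 84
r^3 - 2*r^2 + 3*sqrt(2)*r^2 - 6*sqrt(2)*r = r*(r - 2)*(r + 3*sqrt(2))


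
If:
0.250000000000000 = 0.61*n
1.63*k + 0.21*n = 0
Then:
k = -0.05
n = 0.41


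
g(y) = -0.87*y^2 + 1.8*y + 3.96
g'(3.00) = -3.42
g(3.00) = 1.53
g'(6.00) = -8.64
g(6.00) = -16.56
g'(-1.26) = 3.99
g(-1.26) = 0.31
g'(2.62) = -2.76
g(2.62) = 2.70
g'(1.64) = -1.05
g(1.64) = 4.57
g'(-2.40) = 5.98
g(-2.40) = -5.37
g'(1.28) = -0.43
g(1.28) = 4.84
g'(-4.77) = 10.10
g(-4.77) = -24.42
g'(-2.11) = 5.47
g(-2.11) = -3.71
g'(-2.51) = 6.17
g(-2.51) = -6.04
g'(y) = 1.8 - 1.74*y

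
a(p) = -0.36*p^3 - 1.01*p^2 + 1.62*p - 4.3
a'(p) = -1.08*p^2 - 2.02*p + 1.62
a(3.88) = -34.25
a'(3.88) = -22.48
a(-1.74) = -8.28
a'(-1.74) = 1.86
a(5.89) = -103.36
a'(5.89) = -47.75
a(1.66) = -6.04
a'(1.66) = -4.71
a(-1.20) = -7.08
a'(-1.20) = 2.49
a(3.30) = -22.89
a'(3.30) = -16.81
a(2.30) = -10.30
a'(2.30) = -8.74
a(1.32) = -4.75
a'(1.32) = -2.93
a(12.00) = -752.38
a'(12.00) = -178.14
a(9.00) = -333.97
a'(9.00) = -104.04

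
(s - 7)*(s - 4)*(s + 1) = s^3 - 10*s^2 + 17*s + 28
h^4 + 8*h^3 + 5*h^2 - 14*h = h*(h - 1)*(h + 2)*(h + 7)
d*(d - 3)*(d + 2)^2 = d^4 + d^3 - 8*d^2 - 12*d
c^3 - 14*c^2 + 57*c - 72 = (c - 8)*(c - 3)^2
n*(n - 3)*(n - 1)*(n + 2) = n^4 - 2*n^3 - 5*n^2 + 6*n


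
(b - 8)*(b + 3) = b^2 - 5*b - 24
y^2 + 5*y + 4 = (y + 1)*(y + 4)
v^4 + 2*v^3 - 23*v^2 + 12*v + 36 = (v - 3)*(v - 2)*(v + 1)*(v + 6)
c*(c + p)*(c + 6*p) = c^3 + 7*c^2*p + 6*c*p^2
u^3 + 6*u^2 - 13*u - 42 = (u - 3)*(u + 2)*(u + 7)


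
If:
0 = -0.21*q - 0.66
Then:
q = -3.14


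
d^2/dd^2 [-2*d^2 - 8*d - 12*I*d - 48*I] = -4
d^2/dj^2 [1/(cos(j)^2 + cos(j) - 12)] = (-4*sin(j)^4 + 51*sin(j)^2 - 33*cos(j)/4 - 3*cos(3*j)/4 - 21)/((cos(j) - 3)^3*(cos(j) + 4)^3)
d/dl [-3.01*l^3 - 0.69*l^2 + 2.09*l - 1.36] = -9.03*l^2 - 1.38*l + 2.09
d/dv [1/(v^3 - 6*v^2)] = 3*(4 - v)/(v^3*(v - 6)^2)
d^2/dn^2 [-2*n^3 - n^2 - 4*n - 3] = -12*n - 2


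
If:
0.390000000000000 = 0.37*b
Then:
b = 1.05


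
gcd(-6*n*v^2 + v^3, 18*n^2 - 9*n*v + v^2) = -6*n + v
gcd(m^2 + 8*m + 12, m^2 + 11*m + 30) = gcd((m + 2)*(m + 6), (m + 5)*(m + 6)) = m + 6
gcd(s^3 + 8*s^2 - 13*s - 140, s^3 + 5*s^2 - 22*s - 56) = s^2 + 3*s - 28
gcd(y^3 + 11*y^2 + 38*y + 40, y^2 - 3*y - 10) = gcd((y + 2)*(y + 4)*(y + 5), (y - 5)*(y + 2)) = y + 2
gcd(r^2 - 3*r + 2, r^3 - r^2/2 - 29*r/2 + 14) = r - 1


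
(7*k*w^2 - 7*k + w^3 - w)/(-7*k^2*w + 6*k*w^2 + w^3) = (w^2 - 1)/(w*(-k + w))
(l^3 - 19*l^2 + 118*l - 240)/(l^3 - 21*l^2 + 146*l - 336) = (l - 5)/(l - 7)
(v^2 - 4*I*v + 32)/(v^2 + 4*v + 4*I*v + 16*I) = (v - 8*I)/(v + 4)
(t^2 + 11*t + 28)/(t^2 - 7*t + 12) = (t^2 + 11*t + 28)/(t^2 - 7*t + 12)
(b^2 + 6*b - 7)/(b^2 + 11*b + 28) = (b - 1)/(b + 4)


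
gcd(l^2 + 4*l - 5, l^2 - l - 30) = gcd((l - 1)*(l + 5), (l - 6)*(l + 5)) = l + 5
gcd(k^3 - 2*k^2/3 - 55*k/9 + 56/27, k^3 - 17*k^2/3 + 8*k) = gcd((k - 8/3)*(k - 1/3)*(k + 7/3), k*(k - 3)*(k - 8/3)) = k - 8/3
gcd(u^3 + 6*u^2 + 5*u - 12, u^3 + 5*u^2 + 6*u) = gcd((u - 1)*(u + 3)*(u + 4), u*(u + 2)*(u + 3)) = u + 3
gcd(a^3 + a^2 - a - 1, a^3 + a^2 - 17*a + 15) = a - 1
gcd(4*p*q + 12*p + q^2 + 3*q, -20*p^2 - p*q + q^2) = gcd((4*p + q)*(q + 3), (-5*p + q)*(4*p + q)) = 4*p + q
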